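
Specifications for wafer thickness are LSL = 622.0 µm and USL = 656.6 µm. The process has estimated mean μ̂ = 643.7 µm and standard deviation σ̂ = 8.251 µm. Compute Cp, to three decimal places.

0.699

Cp = (USL − LSL) / (6σ̂) = (656.6 − 622.0) / (6 × 8.251) = 34.6000 / 49.5060 = 0.6989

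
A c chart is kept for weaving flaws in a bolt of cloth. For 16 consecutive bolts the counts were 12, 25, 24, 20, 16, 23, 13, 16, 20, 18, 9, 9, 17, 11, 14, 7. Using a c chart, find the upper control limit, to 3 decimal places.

c̄ = (12 + 25 + 24 + 20 + 16 + 23 + 13 + 16 + 20 + 18 + 9 + 9 + 17 + 11 + 14 + 7) / 16 = 254 / 16 = 15.8750
UCL = c̄ + 3√c̄ = 15.8750 + 3 × √15.8750 = 15.8750 + 3 × 3.9843 = 27.8280

27.828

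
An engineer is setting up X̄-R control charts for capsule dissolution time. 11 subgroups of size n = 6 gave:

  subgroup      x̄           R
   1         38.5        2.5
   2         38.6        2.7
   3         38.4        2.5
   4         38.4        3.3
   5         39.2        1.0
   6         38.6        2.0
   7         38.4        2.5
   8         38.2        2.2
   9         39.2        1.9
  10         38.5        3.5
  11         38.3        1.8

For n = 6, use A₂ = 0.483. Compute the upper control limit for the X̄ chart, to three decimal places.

X̄̄ = (38.5 + 38.6 + 38.4 + 38.4 + 39.2 + 38.6 + 38.4 + 38.2 + 39.2 + 38.5 + 38.3) / 11 = 424.3000 / 11 = 38.5727
R̄ = (2.5 + 2.7 + 2.5 + 3.3 + 1.0 + 2.0 + 2.5 + 2.2 + 1.9 + 3.5 + 1.8) / 11 = 25.9000 / 11 = 2.3545
UCL = X̄̄ + A₂·R̄ = 38.5727 + 0.483 × 2.3545 = 39.7100

39.710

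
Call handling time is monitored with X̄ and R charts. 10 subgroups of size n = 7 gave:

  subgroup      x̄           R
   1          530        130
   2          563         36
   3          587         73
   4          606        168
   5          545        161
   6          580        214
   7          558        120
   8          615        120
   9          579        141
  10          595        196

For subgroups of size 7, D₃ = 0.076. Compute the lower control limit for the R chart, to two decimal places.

10.33

R̄ = (130 + 36 + 73 + 168 + 161 + 214 + 120 + 120 + 141 + 196) / 10 = 1359.0000 / 10 = 135.9000
LCL_R = D₃·R̄ = 0.076 × 135.9000 = 10.3284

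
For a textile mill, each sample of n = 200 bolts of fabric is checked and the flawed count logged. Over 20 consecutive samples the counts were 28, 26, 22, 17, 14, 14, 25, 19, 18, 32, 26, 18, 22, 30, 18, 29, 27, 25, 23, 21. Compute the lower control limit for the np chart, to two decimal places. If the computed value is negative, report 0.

p̄ = Σdᵢ / (k·n) = 454 / (20 × 200) = 0.11350
LCL = np̄ − 3·√(np̄(1−p̄)) = 22.7000 − 3 × 4.4859 = 9.2422

9.24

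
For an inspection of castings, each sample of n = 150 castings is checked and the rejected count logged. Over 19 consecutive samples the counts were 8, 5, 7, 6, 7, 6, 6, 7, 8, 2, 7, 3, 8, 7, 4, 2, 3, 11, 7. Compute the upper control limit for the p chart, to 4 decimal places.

p̄ = Σdᵢ / (k·n) = 114 / (19 × 150) = 0.04000
UCL = p̄ + 3·√(p̄(1−p̄)/n) = 0.04000 + 3 × √(0.04000×0.96000/150) = 0.04000 + 3 × 0.01600 = 0.08800

0.0880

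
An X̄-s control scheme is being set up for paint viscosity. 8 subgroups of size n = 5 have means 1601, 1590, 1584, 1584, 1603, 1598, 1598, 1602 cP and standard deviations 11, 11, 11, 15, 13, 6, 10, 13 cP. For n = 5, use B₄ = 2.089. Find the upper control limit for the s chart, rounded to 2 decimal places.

23.50

s̄ = (11 + 11 + 11 + 15 + 13 + 6 + 10 + 13) / 8 = 11.2500
UCL_s = B₄·s̄ = 2.089 × 11.2500 = 23.5012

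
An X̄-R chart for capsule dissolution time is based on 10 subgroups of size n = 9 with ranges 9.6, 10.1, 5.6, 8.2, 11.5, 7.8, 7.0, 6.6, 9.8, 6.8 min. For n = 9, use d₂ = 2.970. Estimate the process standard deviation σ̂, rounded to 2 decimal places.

R̄ = (9.6 + 10.1 + 5.6 + 8.2 + 11.5 + 7.8 + 7.0 + 6.6 + 9.8 + 6.8) / 10 = 8.3000
σ̂ = R̄ / d₂ = 8.3000 / 2.970 = 2.7946

2.79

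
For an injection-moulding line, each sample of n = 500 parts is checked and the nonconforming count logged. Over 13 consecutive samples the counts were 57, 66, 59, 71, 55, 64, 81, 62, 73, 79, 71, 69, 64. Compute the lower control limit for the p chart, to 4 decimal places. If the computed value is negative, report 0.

0.0883

p̄ = Σdᵢ / (k·n) = 871 / (13 × 500) = 0.13400
LCL = p̄ − 3·√(p̄(1−p̄)/n) = 0.13400 − 3 × 0.01523 = 0.08830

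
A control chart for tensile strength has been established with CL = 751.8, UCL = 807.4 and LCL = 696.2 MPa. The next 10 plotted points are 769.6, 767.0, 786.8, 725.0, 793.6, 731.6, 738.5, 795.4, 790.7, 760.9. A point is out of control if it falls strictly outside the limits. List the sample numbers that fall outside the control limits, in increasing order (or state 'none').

none

All 10 points lie within [696.2, 807.4].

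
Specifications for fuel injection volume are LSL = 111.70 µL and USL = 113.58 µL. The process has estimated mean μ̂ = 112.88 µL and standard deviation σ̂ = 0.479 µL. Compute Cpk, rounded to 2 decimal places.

Cpu = (USL − μ̂) / (3σ̂) = (113.58 − 112.88) / (3 × 0.479) = 0.4871; Cpl = (μ̂ − LSL) / (3σ̂) = (112.88 − 111.70) / (3 × 0.479) = 0.8212; Cpk = min(Cpu, Cpl) = 0.4871

0.49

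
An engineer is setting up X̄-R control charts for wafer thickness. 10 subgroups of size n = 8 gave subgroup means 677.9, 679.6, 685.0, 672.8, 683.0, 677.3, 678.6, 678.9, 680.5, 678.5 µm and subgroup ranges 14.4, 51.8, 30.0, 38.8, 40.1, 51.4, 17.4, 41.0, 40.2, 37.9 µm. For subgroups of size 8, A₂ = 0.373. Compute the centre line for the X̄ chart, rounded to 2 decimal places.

679.21

X̄̄ = (677.9 + 679.6 + 685.0 + 672.8 + 683.0 + 677.3 + 678.6 + 678.9 + 680.5 + 678.5) / 10 = 6792.1000 / 10 = 679.2100
CL = X̄̄ = 679.2100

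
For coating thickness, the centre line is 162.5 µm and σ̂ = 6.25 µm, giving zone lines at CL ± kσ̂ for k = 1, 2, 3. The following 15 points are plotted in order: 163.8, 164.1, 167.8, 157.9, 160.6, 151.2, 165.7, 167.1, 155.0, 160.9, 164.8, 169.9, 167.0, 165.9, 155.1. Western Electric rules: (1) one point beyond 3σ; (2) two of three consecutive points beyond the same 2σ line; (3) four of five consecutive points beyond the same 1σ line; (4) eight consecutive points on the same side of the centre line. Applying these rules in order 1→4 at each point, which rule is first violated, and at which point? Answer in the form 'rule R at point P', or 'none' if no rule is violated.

Zone of each point (C = within 1σ̂, B = 1σ̂–2σ̂, A = 2σ̂–3σ̂, * = beyond 3σ̂; sign = side of CL): 1:+C, 2:+C, 3:+C, 4:-C, 5:-C, 6:-B, 7:+C, 8:+C, 9:-B, 10:-C, 11:+C, 12:+B, 13:+C, 14:+C, 15:-B
No rule fires across all 15 points.

none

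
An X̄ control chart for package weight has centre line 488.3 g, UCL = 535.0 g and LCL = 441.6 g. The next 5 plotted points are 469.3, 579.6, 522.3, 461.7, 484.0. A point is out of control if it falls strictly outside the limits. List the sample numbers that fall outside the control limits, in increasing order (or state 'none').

Compare each point to [441.6, 535.0]: sample 2 = 579.6 > UCL.

2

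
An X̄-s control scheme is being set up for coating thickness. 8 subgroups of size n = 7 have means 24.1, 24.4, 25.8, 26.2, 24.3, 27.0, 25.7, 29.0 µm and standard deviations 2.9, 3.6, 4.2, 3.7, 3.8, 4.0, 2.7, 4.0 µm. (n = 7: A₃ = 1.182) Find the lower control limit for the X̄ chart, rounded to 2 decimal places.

21.54

X̄̄ = (24.1 + 24.4 + 25.8 + 26.2 + 24.3 + 27.0 + 25.7 + 29.0) / 8 = 25.8125
s̄ = (2.9 + 3.6 + 4.2 + 3.7 + 3.8 + 4.0 + 2.7 + 4.0) / 8 = 3.6125
LCL = X̄̄ − A₃·s̄ = 25.8125 − 1.182 × 3.6125 = 21.5425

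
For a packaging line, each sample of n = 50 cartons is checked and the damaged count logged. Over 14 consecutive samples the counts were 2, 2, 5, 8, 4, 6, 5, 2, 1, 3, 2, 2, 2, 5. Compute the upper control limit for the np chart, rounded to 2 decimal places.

p̄ = Σdᵢ / (k·n) = 49 / (14 × 50) = 0.07000
UCL = np̄ + 3·√(np̄(1−p̄)) = 3.5000 + 3 × √(3.5000×0.93000) = 3.5000 + 3 × 1.8042 = 8.9125

8.91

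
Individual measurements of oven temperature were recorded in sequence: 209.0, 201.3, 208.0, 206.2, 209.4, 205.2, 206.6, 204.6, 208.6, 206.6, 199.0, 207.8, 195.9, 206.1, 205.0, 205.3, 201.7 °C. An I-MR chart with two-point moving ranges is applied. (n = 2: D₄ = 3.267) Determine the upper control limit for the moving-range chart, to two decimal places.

15.62

Moving ranges: 7.7, 6.7, 1.8, 3.2, 4.2, 1.4, 2.0, 4.0, 2.0, 7.6, 8.8, 11.9, 10.2, 1.1, 0.3, 3.6; M̄R̄ = 76.5000 / 16 = 4.7812
UCL_MR = D₄·M̄R̄ = 3.267 × 4.7812 = 15.6203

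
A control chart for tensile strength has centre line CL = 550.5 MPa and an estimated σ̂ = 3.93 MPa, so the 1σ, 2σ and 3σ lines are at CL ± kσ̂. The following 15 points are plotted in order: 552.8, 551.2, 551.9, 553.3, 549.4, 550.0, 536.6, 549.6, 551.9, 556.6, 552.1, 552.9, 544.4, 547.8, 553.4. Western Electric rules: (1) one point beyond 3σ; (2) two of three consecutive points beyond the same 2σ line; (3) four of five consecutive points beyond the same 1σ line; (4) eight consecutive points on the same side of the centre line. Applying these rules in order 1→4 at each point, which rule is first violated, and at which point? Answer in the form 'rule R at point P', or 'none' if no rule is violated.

Zone of each point (C = within 1σ̂, B = 1σ̂–2σ̂, A = 2σ̂–3σ̂, * = beyond 3σ̂; sign = side of CL): 1:+C, 2:+C, 3:+C, 4:+C, 5:-C, 6:-C, 7:-*, 8:-C, 9:+C, 10:+B, 11:+C, 12:+C, 13:-B, 14:-C, 15:+C
Rule 1 (one point beyond the 3σ limits) is satisfied at point 7.

rule 1 at point 7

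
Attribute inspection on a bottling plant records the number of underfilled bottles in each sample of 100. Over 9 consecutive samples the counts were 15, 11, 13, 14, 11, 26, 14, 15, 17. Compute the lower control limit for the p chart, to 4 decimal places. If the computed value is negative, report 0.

p̄ = Σdᵢ / (k·n) = 136 / (9 × 100) = 0.15111
LCL = p̄ − 3·√(p̄(1−p̄)/n) = 0.15111 − 3 × 0.03582 = 0.04366

0.0437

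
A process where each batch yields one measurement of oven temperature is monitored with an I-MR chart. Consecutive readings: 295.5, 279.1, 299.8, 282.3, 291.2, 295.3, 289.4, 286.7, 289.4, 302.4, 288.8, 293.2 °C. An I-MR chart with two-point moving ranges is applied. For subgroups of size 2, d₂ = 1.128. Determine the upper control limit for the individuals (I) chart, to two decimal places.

X̄ = (295.5 + 279.1 + 299.8 + 282.3 + 291.2 + 295.3 + 289.4 + 286.7 + 289.4 + 302.4 + 288.8 + 293.2) / 12 = 291.0917
Moving ranges: 16.4, 20.7, 17.5, 8.9, 4.1, 5.9, 2.7, 2.7, 13.0, 13.6, 4.4; M̄R̄ = 109.9000 / 11 = 9.9909
UCL = X̄ + 3·M̄R̄/d₂ = 291.0917 + 3 × 9.9909 / 1.128 = 317.6632

317.66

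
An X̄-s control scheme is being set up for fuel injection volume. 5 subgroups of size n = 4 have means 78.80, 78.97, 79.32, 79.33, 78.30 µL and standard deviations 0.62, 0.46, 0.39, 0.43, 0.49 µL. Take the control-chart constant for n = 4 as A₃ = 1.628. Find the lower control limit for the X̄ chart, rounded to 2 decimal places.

X̄̄ = (78.80 + 78.97 + 79.32 + 79.33 + 78.30) / 5 = 78.9440
s̄ = (0.62 + 0.46 + 0.39 + 0.43 + 0.49) / 5 = 0.4780
LCL = X̄̄ − A₃·s̄ = 78.9440 − 1.628 × 0.4780 = 78.1658

78.17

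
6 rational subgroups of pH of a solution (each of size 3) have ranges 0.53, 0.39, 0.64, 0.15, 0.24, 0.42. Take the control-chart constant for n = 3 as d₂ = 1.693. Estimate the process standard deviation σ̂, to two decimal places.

R̄ = (0.53 + 0.39 + 0.64 + 0.15 + 0.24 + 0.42) / 6 = 0.3950
σ̂ = R̄ / d₂ = 0.3950 / 1.693 = 0.2333

0.23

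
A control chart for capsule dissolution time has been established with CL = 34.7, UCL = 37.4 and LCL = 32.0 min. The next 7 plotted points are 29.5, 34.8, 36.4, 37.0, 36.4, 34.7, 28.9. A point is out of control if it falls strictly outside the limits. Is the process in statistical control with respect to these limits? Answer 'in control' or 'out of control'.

out of control

Compare each point to [32.0, 37.4]: sample 1 = 29.5 < LCL; sample 7 = 28.9 < LCL.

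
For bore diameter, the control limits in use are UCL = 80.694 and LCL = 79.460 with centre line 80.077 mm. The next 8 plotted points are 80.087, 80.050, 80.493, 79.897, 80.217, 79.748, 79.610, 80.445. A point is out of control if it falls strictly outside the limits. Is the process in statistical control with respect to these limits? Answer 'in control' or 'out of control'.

All 8 points lie within [79.460, 80.694].

in control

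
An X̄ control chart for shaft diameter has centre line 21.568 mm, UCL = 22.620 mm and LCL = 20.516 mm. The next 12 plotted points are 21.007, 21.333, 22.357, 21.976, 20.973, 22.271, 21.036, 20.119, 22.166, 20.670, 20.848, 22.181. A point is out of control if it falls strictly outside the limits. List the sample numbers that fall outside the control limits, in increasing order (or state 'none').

Compare each point to [20.516, 22.620]: sample 8 = 20.119 < LCL.

8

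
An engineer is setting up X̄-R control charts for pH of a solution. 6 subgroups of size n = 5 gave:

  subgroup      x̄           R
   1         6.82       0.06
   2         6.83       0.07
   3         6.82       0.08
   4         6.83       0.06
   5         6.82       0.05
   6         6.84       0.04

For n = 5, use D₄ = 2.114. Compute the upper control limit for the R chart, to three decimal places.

0.127

R̄ = (0.06 + 0.07 + 0.08 + 0.06 + 0.05 + 0.04) / 6 = 0.3600 / 6 = 0.0600
UCL_R = D₄·R̄ = 2.114 × 0.0600 = 0.1268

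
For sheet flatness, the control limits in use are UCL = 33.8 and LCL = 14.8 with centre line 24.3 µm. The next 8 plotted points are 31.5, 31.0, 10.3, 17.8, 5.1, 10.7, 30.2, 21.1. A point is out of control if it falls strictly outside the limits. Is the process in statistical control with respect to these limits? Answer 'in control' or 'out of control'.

Compare each point to [14.8, 33.8]: sample 3 = 10.3 < LCL; sample 5 = 5.1 < LCL; sample 6 = 10.7 < LCL.

out of control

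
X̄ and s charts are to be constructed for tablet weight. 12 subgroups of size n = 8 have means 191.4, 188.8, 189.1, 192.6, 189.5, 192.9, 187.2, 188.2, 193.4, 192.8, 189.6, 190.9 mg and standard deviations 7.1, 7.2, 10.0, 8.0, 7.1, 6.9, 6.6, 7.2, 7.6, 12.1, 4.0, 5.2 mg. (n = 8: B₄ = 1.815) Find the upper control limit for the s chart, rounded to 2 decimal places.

13.46

s̄ = (7.1 + 7.2 + 10.0 + 8.0 + 7.1 + 6.9 + 6.6 + 7.2 + 7.6 + 12.1 + 4.0 + 5.2) / 12 = 7.4167
UCL_s = B₄·s̄ = 1.815 × 7.4167 = 13.4612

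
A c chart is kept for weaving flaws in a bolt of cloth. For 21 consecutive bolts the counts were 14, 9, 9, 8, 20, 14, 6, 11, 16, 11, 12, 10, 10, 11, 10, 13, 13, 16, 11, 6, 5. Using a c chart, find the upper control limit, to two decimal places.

c̄ = (14 + 9 + 9 + 8 + 20 + 14 + 6 + 11 + 16 + 11 + 12 + 10 + 10 + 11 + 10 + 13 + 13 + 16 + 11 + 6 + 5) / 21 = 235 / 21 = 11.1905
UCL = c̄ + 3√c̄ = 11.1905 + 3 × √11.1905 = 11.1905 + 3 × 3.3452 = 21.2261

21.23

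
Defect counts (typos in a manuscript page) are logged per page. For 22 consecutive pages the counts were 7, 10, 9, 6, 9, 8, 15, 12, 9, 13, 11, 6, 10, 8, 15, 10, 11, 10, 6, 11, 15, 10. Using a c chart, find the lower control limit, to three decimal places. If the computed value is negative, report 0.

0.537

c̄ = (7 + 10 + 9 + 6 + 9 + 8 + 15 + 12 + 9 + 13 + 11 + 6 + 10 + 8 + 15 + 10 + 11 + 10 + 6 + 11 + 15 + 10) / 22 = 221 / 22 = 10.0455
LCL = c̄ − 3√c̄ = 10.0455 − 3 × 3.1695 = 0.5371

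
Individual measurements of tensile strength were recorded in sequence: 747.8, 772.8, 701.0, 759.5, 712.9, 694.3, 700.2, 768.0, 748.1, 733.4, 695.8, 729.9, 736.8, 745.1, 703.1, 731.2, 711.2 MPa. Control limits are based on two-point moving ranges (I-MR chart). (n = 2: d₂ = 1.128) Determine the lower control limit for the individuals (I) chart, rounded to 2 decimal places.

X̄ = (747.8 + 772.8 + 701.0 + 759.5 + 712.9 + 694.3 + 700.2 + 768.0 + 748.1 + 733.4 + 695.8 + 729.9 + 736.8 + 745.1 + 703.1 + 731.2 + 711.2) / 17 = 728.8882
Moving ranges: 25.0, 71.8, 58.5, 46.6, 18.6, 5.9, 67.8, 19.9, 14.7, 37.6, 34.1, 6.9, 8.3, 42.0, 28.1, 20.0; M̄R̄ = 505.8000 / 16 = 31.6125
LCL = X̄ − 3·M̄R̄/d₂ = 728.8882 − 3 × 31.6125 / 1.128 = 644.8124

644.81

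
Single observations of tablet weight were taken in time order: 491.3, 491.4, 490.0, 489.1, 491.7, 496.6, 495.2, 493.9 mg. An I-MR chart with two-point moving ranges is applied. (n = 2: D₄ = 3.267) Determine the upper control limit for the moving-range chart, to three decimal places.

Moving ranges: 0.1, 1.4, 0.9, 2.6, 4.9, 1.4, 1.3; M̄R̄ = 12.6000 / 7 = 1.8000
UCL_MR = D₄·M̄R̄ = 3.267 × 1.8000 = 5.8806

5.881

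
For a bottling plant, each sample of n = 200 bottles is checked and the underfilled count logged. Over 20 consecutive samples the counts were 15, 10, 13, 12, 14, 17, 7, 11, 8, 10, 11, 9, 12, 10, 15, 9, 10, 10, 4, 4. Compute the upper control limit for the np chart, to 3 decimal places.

20.034

p̄ = Σdᵢ / (k·n) = 211 / (20 × 200) = 0.05275
UCL = np̄ + 3·√(np̄(1−p̄)) = 10.5500 + 3 × √(10.5500×0.94725) = 10.5500 + 3 × 3.1612 = 20.0337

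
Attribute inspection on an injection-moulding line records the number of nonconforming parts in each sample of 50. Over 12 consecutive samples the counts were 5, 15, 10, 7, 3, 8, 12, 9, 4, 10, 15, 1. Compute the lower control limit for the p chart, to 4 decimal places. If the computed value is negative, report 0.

p̄ = Σdᵢ / (k·n) = 99 / (12 × 50) = 0.16500
LCL = p̄ − 3·√(p̄(1−p̄)/n) = 0.16500 − 3 × 0.05249 = 0.00752

0.0075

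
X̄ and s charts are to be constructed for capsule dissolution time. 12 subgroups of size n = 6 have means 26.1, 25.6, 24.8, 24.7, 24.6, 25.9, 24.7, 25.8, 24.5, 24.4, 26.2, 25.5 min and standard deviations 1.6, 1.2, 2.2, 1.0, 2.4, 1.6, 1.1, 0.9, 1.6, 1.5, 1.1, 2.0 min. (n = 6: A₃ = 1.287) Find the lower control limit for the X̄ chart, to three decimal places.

X̄̄ = (26.1 + 25.6 + 24.8 + 24.7 + 24.6 + 25.9 + 24.7 + 25.8 + 24.5 + 24.4 + 26.2 + 25.5) / 12 = 25.2333
s̄ = (1.6 + 1.2 + 2.2 + 1.0 + 2.4 + 1.6 + 1.1 + 0.9 + 1.6 + 1.5 + 1.1 + 2.0) / 12 = 1.5167
LCL = X̄̄ − A₃·s̄ = 25.2333 − 1.287 × 1.5167 = 23.2814

23.281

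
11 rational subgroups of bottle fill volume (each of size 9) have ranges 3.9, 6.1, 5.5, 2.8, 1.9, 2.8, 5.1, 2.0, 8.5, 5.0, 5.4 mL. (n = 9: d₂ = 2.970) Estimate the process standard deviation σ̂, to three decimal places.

1.500

R̄ = (3.9 + 6.1 + 5.5 + 2.8 + 1.9 + 2.8 + 5.1 + 2.0 + 8.5 + 5.0 + 5.4) / 11 = 4.4545
σ̂ = R̄ / d₂ = 4.4545 / 2.970 = 1.4998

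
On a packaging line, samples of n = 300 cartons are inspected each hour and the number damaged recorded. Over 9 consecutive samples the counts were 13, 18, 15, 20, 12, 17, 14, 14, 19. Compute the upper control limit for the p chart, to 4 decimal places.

p̄ = Σdᵢ / (k·n) = 142 / (9 × 300) = 0.05259
UCL = p̄ + 3·√(p̄(1−p̄)/n) = 0.05259 + 3 × √(0.05259×0.94741/300) = 0.05259 + 3 × 0.01289 = 0.09126

0.0913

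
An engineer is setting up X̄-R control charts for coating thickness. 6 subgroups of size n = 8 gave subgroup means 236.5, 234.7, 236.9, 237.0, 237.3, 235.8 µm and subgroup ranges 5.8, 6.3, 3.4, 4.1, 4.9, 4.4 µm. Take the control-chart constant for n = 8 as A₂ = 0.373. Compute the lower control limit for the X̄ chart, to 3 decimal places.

234.570

X̄̄ = (236.5 + 234.7 + 236.9 + 237.0 + 237.3 + 235.8) / 6 = 1418.2000 / 6 = 236.3667
R̄ = (5.8 + 6.3 + 3.4 + 4.1 + 4.9 + 4.4) / 6 = 28.9000 / 6 = 4.8167
LCL = X̄̄ − A₂·R̄ = 236.3667 − 0.373 × 4.8167 = 234.5701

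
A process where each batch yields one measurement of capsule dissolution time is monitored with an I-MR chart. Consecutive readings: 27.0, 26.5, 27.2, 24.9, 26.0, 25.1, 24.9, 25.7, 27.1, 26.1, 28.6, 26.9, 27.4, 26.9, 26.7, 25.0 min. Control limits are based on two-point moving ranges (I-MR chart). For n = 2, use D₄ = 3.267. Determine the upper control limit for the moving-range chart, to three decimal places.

Moving ranges: 0.5, 0.7, 2.3, 1.1, 0.9, 0.2, 0.8, 1.4, 1.0, 2.5, 1.7, 0.5, 0.5, 0.2, 1.7; M̄R̄ = 16.0000 / 15 = 1.0667
UCL_MR = D₄·M̄R̄ = 3.267 × 1.0667 = 3.4848

3.485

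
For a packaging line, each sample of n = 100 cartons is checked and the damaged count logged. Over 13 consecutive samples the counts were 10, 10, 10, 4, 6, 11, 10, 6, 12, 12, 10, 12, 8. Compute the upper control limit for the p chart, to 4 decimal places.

0.1802

p̄ = Σdᵢ / (k·n) = 121 / (13 × 100) = 0.09308
UCL = p̄ + 3·√(p̄(1−p̄)/n) = 0.09308 + 3 × √(0.09308×0.90692/100) = 0.09308 + 3 × 0.02905 = 0.18024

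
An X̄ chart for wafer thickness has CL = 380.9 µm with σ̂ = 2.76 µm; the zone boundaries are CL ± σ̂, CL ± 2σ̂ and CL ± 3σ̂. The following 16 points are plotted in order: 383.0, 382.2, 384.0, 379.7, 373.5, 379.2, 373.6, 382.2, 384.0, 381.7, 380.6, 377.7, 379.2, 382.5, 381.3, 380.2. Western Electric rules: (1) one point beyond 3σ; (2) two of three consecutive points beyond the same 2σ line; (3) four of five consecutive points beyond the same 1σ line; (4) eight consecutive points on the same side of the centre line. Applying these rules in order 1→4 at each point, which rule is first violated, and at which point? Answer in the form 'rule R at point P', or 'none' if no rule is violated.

rule 2 at point 7

Zone of each point (C = within 1σ̂, B = 1σ̂–2σ̂, A = 2σ̂–3σ̂, * = beyond 3σ̂; sign = side of CL): 1:+C, 2:+C, 3:+B, 4:-C, 5:-A, 6:-C, 7:-A, 8:+C, 9:+B, 10:+C, 11:-C, 12:-B, 13:-C, 14:+C, 15:+C, 16:-C
Rule 2 (two of three consecutive points beyond the same 2σ limit) is satisfied at point 7.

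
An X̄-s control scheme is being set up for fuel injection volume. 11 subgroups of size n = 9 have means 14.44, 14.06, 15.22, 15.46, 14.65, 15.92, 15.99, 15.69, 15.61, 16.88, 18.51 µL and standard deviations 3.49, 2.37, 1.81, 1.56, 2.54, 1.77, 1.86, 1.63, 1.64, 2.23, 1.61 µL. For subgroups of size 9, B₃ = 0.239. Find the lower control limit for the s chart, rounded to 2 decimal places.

s̄ = (3.49 + 2.37 + 1.81 + 1.56 + 2.54 + 1.77 + 1.86 + 1.63 + 1.64 + 2.23 + 1.61) / 11 = 2.0464
LCL_s = B₃·s̄ = 0.239 × 2.0464 = 0.4891

0.49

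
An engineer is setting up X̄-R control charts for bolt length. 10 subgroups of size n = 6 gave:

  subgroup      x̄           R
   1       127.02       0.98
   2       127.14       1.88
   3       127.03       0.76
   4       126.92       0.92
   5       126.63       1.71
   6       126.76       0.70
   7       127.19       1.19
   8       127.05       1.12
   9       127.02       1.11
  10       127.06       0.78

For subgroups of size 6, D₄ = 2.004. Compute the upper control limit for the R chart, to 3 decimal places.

2.234

R̄ = (0.98 + 1.88 + 0.76 + 0.92 + 1.71 + 0.70 + 1.19 + 1.12 + 1.11 + 0.78) / 10 = 11.1500 / 10 = 1.1150
UCL_R = D₄·R̄ = 2.004 × 1.1150 = 2.2345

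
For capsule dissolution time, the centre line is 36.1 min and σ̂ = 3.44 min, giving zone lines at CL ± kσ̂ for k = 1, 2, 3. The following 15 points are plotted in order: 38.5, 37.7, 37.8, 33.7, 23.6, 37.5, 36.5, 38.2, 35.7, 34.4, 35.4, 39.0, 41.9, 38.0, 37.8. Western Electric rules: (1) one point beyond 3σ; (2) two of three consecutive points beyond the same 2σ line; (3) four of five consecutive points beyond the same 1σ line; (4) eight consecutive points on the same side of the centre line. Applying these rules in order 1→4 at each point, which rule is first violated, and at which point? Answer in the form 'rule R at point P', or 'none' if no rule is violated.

Zone of each point (C = within 1σ̂, B = 1σ̂–2σ̂, A = 2σ̂–3σ̂, * = beyond 3σ̂; sign = side of CL): 1:+C, 2:+C, 3:+C, 4:-C, 5:-*, 6:+C, 7:+C, 8:+C, 9:-C, 10:-C, 11:-C, 12:+C, 13:+B, 14:+C, 15:+C
Rule 1 (one point beyond the 3σ limits) is satisfied at point 5.

rule 1 at point 5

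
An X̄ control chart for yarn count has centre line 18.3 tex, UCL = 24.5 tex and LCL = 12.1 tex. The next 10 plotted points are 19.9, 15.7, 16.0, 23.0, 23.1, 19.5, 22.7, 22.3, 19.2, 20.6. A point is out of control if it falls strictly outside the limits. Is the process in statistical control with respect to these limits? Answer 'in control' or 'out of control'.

in control

All 10 points lie within [12.1, 24.5].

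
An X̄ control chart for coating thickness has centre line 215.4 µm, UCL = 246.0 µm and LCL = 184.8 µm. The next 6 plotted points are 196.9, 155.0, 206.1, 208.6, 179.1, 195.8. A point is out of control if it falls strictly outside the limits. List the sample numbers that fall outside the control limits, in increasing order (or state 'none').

2, 5

Compare each point to [184.8, 246.0]: sample 2 = 155.0 < LCL; sample 5 = 179.1 < LCL.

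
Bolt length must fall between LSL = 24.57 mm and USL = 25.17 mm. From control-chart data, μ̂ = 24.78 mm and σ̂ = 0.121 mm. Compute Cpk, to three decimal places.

Cpu = (USL − μ̂) / (3σ̂) = (25.17 − 24.78) / (3 × 0.121) = 1.0744; Cpl = (μ̂ − LSL) / (3σ̂) = (24.78 − 24.57) / (3 × 0.121) = 0.5785; Cpk = min(Cpu, Cpl) = 0.5785

0.579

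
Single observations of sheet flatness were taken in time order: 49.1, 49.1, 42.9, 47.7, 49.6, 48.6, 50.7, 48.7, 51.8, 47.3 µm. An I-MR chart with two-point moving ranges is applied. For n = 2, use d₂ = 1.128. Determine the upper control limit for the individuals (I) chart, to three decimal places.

56.115

X̄ = (49.1 + 49.1 + 42.9 + 47.7 + 49.6 + 48.6 + 50.7 + 48.7 + 51.8 + 47.3) / 10 = 48.5500
Moving ranges: 0.0, 6.2, 4.8, 1.9, 1.0, 2.1, 2.0, 3.1, 4.5; M̄R̄ = 25.6000 / 9 = 2.8444
UCL = X̄ + 3·M̄R̄/d₂ = 48.5500 + 3 × 2.8444 / 1.128 = 56.1150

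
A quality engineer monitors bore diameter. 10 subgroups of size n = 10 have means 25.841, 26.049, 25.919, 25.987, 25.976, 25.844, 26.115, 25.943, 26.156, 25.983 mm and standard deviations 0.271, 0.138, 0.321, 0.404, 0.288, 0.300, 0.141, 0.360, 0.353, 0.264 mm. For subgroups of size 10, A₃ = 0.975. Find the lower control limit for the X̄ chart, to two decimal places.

25.70

X̄̄ = (25.841 + 26.049 + 25.919 + 25.987 + 25.976 + 25.844 + 26.115 + 25.943 + 26.156 + 25.983) / 10 = 25.9813
s̄ = (0.271 + 0.138 + 0.321 + 0.404 + 0.288 + 0.300 + 0.141 + 0.360 + 0.353 + 0.264) / 10 = 0.2840
LCL = X̄̄ − A₃·s̄ = 25.9813 − 0.975 × 0.2840 = 25.7044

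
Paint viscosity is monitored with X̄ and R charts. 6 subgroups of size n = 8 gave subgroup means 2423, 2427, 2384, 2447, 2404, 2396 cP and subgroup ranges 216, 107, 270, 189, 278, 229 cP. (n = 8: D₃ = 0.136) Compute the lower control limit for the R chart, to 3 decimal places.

R̄ = (216 + 107 + 270 + 189 + 278 + 229) / 6 = 1289.0000 / 6 = 214.8333
LCL_R = D₃·R̄ = 0.136 × 214.8333 = 29.2173

29.217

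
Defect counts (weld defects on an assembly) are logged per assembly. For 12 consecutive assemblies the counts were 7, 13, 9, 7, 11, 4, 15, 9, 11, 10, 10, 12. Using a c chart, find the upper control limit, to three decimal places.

c̄ = (7 + 13 + 9 + 7 + 11 + 4 + 15 + 9 + 11 + 10 + 10 + 12) / 12 = 118 / 12 = 9.8333
UCL = c̄ + 3√c̄ = 9.8333 + 3 × √9.8333 = 9.8333 + 3 × 3.1358 = 19.2408

19.241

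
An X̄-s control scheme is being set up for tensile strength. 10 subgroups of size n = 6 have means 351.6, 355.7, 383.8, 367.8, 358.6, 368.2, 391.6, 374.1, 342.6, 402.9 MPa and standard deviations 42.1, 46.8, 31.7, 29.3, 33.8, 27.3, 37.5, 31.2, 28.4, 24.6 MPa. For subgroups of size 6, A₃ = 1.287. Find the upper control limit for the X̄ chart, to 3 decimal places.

X̄̄ = (351.6 + 355.7 + 383.8 + 367.8 + 358.6 + 368.2 + 391.6 + 374.1 + 342.6 + 402.9) / 10 = 369.6900
s̄ = (42.1 + 46.8 + 31.7 + 29.3 + 33.8 + 27.3 + 37.5 + 31.2 + 28.4 + 24.6) / 10 = 33.2700
UCL = X̄̄ + A₃·s̄ = 369.6900 + 1.287 × 33.2700 = 412.5085

412.508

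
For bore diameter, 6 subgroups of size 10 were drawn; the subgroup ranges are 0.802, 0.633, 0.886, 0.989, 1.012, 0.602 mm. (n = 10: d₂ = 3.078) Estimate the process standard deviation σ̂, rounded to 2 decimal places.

R̄ = (0.802 + 0.633 + 0.886 + 0.989 + 1.012 + 0.602) / 6 = 0.8207
σ̂ = R̄ / d₂ = 0.8207 / 3.078 = 0.2666

0.27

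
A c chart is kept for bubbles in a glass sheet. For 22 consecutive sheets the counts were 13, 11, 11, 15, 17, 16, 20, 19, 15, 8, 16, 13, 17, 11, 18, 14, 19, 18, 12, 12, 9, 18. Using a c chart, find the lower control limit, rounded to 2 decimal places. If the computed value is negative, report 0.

c̄ = (13 + 11 + 11 + 15 + 17 + 16 + 20 + 19 + 15 + 8 + 16 + 13 + 17 + 11 + 18 + 14 + 19 + 18 + 12 + 12 + 9 + 18) / 22 = 322 / 22 = 14.6364
LCL = c̄ − 3√c̄ = 14.6364 − 3 × 3.8258 = 3.1591

3.16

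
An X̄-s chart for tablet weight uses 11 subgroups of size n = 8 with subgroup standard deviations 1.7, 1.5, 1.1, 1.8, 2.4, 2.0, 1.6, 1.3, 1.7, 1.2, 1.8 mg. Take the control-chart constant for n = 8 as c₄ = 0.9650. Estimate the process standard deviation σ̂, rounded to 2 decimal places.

1.71

s̄ = (1.7 + 1.5 + 1.1 + 1.8 + 2.4 + 2.0 + 1.6 + 1.3 + 1.7 + 1.2 + 1.8) / 11 = 1.6455
σ̂ = s̄ / c₄ = 1.6455 / 0.9650 = 1.7051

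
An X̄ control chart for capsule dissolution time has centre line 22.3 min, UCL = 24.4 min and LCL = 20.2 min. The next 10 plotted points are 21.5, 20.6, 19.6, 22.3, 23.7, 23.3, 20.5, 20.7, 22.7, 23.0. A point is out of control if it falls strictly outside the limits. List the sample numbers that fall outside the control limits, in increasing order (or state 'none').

3

Compare each point to [20.2, 24.4]: sample 3 = 19.6 < LCL.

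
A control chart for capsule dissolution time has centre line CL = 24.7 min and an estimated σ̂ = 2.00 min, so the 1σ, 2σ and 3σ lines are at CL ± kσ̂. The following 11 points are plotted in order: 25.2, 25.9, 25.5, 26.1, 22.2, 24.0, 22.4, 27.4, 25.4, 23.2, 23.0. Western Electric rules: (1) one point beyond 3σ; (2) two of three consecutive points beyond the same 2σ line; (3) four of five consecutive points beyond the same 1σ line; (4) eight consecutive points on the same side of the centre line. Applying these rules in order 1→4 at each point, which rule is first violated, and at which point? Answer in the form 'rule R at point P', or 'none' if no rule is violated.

Zone of each point (C = within 1σ̂, B = 1σ̂–2σ̂, A = 2σ̂–3σ̂, * = beyond 3σ̂; sign = side of CL): 1:+C, 2:+C, 3:+C, 4:+C, 5:-B, 6:-C, 7:-B, 8:+B, 9:+C, 10:-C, 11:-C
No rule fires across all 11 points.

none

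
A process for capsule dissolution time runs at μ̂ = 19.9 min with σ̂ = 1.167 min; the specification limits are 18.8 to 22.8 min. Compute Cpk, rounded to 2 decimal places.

Cpu = (USL − μ̂) / (3σ̂) = (22.8 − 19.9) / (3 × 1.167) = 0.8283; Cpl = (μ̂ − LSL) / (3σ̂) = (19.9 − 18.8) / (3 × 1.167) = 0.3142; Cpk = min(Cpu, Cpl) = 0.3142

0.31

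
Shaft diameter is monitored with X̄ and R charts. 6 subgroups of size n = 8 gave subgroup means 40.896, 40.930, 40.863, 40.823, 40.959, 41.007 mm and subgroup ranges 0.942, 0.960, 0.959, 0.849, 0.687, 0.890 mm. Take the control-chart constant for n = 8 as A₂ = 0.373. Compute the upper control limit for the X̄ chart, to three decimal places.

X̄̄ = (40.896 + 40.930 + 40.863 + 40.823 + 40.959 + 41.007) / 6 = 245.4780 / 6 = 40.9130
R̄ = (0.942 + 0.960 + 0.959 + 0.849 + 0.687 + 0.890) / 6 = 5.2870 / 6 = 0.8812
UCL = X̄̄ + A₂·R̄ = 40.9130 + 0.373 × 0.8812 = 41.2417

41.242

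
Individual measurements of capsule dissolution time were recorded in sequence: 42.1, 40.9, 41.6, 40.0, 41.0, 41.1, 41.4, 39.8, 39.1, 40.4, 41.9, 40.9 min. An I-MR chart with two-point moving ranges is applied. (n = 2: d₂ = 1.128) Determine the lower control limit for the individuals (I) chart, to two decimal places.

X̄ = (42.1 + 40.9 + 41.6 + 40.0 + 41.0 + 41.1 + 41.4 + 39.8 + 39.1 + 40.4 + 41.9 + 40.9) / 12 = 40.8500
Moving ranges: 1.2, 0.7, 1.6, 1.0, 0.1, 0.3, 1.6, 0.7, 1.3, 1.5, 1.0; M̄R̄ = 11.0000 / 11 = 1.0000
LCL = X̄ − 3·M̄R̄/d₂ = 40.8500 − 3 × 1.0000 / 1.128 = 38.1904

38.19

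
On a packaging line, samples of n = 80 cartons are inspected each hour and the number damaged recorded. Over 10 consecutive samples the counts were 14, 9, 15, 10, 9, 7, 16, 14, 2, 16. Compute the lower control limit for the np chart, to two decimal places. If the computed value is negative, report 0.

p̄ = Σdᵢ / (k·n) = 112 / (10 × 80) = 0.14000
LCL = np̄ − 3·√(np̄(1−p̄)) = 11.2000 − 3 × 3.1035 = 1.8894

1.89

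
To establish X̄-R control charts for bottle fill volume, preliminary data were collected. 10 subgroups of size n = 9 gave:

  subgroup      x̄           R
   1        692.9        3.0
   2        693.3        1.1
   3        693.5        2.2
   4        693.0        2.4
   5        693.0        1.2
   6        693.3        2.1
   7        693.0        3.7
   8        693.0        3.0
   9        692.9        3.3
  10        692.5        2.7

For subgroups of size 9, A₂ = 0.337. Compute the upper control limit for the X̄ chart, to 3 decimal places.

X̄̄ = (692.9 + 693.3 + 693.5 + 693.0 + 693.0 + 693.3 + 693.0 + 693.0 + 692.9 + 692.5) / 10 = 6930.4000 / 10 = 693.0400
R̄ = (3.0 + 1.1 + 2.2 + 2.4 + 1.2 + 2.1 + 3.7 + 3.0 + 3.3 + 2.7) / 10 = 24.7000 / 10 = 2.4700
UCL = X̄̄ + A₂·R̄ = 693.0400 + 0.337 × 2.4700 = 693.8724

693.872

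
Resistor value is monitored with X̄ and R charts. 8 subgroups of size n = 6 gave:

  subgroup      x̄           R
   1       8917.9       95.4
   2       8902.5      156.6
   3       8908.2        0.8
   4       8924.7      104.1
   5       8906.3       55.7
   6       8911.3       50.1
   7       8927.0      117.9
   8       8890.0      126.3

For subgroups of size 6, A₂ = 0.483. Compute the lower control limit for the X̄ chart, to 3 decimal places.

8868.308

X̄̄ = (8917.9 + 8902.5 + 8908.2 + 8924.7 + 8906.3 + 8911.3 + 8927.0 + 8890.0) / 8 = 71287.9000 / 8 = 8910.9875
R̄ = (95.4 + 156.6 + 0.8 + 104.1 + 55.7 + 50.1 + 117.9 + 126.3) / 8 = 706.9000 / 8 = 88.3625
LCL = X̄̄ − A₂·R̄ = 8910.9875 − 0.483 × 88.3625 = 8868.3084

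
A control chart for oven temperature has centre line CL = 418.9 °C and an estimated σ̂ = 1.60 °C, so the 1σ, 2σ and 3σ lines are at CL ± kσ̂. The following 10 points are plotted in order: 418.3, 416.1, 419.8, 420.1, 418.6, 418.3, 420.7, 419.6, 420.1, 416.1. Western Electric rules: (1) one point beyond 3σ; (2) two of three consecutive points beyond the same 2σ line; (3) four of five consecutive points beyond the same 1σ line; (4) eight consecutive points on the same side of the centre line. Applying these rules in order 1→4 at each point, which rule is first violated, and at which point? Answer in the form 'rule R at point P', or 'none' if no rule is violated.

none

Zone of each point (C = within 1σ̂, B = 1σ̂–2σ̂, A = 2σ̂–3σ̂, * = beyond 3σ̂; sign = side of CL): 1:-C, 2:-B, 3:+C, 4:+C, 5:-C, 6:-C, 7:+B, 8:+C, 9:+C, 10:-B
No rule fires across all 10 points.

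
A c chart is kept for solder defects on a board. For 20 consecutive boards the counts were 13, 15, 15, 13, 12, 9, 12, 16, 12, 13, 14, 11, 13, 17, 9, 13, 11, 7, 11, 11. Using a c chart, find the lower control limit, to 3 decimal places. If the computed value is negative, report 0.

1.807

c̄ = (13 + 15 + 15 + 13 + 12 + 9 + 12 + 16 + 12 + 13 + 14 + 11 + 13 + 17 + 9 + 13 + 11 + 7 + 11 + 11) / 20 = 247 / 20 = 12.3500
LCL = c̄ − 3√c̄ = 12.3500 − 3 × 3.5143 = 1.8072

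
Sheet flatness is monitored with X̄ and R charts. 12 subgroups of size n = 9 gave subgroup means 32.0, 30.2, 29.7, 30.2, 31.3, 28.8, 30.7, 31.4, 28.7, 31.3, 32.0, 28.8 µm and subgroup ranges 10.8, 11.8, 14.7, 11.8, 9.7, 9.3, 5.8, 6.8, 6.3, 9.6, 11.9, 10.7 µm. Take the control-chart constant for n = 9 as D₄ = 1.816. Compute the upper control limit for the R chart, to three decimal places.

18.039

R̄ = (10.8 + 11.8 + 14.7 + 11.8 + 9.7 + 9.3 + 5.8 + 6.8 + 6.3 + 9.6 + 11.9 + 10.7) / 12 = 119.2000 / 12 = 9.9333
UCL_R = D₄·R̄ = 1.816 × 9.9333 = 18.0389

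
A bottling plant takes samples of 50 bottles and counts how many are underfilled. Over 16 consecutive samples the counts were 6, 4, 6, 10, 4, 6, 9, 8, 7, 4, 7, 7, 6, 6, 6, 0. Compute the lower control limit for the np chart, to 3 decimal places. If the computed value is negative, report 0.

0.000

p̄ = Σdᵢ / (k·n) = 96 / (16 × 50) = 0.12000
LCL = np̄ − 3·√(np̄(1−p̄)) = 6.0000 − 3 × 2.2978 = -0.8935 → 0 (negative, so LCL = 0)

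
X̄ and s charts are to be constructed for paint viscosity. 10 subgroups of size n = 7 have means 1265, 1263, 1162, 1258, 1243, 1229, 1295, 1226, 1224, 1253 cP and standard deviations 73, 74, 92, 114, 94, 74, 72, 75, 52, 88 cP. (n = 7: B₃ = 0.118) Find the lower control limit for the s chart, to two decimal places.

s̄ = (73 + 74 + 92 + 114 + 94 + 74 + 72 + 75 + 52 + 88) / 10 = 80.8000
LCL_s = B₃·s̄ = 0.118 × 80.8000 = 9.5344

9.53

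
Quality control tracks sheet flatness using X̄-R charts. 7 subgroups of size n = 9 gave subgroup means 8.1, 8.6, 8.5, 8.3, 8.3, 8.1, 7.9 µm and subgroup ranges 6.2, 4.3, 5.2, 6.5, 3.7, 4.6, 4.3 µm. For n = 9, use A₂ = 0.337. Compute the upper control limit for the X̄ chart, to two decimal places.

9.93

X̄̄ = (8.1 + 8.6 + 8.5 + 8.3 + 8.3 + 8.1 + 7.9) / 7 = 57.8000 / 7 = 8.2571
R̄ = (6.2 + 4.3 + 5.2 + 6.5 + 3.7 + 4.6 + 4.3) / 7 = 34.8000 / 7 = 4.9714
UCL = X̄̄ + A₂·R̄ = 8.2571 + 0.337 × 4.9714 = 9.9325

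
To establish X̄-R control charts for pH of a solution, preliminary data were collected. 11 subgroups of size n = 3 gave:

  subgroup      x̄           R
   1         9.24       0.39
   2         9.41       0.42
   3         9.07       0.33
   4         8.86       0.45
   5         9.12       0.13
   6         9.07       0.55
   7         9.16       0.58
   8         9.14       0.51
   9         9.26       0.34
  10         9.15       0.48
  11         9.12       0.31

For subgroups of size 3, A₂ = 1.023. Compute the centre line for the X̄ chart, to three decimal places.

X̄̄ = (9.24 + 9.41 + 9.07 + 8.86 + 9.12 + 9.07 + 9.16 + 9.14 + 9.26 + 9.15 + 9.12) / 11 = 100.6000 / 11 = 9.1455
CL = X̄̄ = 9.1455

9.145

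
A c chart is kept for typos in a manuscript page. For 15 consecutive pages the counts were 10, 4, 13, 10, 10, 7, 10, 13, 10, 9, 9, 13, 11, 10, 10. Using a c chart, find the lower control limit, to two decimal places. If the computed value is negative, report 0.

c̄ = (10 + 4 + 13 + 10 + 10 + 7 + 10 + 13 + 10 + 9 + 9 + 13 + 11 + 10 + 10) / 15 = 149 / 15 = 9.9333
LCL = c̄ − 3√c̄ = 9.9333 − 3 × 3.1517 = 0.4782

0.48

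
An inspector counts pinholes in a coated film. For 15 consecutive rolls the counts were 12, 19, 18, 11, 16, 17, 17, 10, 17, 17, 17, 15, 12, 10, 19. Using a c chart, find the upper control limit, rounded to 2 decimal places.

26.80

c̄ = (12 + 19 + 18 + 11 + 16 + 17 + 17 + 10 + 17 + 17 + 17 + 15 + 12 + 10 + 19) / 15 = 227 / 15 = 15.1333
UCL = c̄ + 3√c̄ = 15.1333 + 3 × √15.1333 = 15.1333 + 3 × 3.8902 = 26.8038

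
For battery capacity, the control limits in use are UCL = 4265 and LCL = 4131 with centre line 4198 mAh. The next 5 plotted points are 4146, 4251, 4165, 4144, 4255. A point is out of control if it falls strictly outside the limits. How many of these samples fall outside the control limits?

All 5 points lie within [4131, 4265].

0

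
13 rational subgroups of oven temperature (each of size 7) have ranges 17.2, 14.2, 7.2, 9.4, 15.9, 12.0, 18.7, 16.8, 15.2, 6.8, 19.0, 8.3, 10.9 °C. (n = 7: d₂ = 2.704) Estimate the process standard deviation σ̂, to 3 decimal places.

R̄ = (17.2 + 14.2 + 7.2 + 9.4 + 15.9 + 12.0 + 18.7 + 16.8 + 15.2 + 6.8 + 19.0 + 8.3 + 10.9) / 13 = 13.2000
σ̂ = R̄ / d₂ = 13.2000 / 2.704 = 4.8817

4.882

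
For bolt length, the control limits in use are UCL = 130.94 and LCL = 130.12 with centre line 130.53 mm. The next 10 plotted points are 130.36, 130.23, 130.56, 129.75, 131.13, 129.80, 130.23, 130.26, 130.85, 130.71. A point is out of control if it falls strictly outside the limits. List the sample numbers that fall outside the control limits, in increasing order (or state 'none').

4, 5, 6

Compare each point to [130.12, 130.94]: sample 4 = 129.75 < LCL; sample 5 = 131.13 > UCL; sample 6 = 129.80 < LCL.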